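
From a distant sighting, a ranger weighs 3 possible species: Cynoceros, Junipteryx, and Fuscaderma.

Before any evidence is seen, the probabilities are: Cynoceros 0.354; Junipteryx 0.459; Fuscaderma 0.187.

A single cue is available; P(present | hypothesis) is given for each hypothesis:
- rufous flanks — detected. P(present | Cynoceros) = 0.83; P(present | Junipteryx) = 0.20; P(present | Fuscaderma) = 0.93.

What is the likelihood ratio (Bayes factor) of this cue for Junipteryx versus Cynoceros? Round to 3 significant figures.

0.241

The Bayes factor is the ratio of the two likelihoods.
  Junipteryx: 0.2
  Cynoceros: 0.83
Bayes factor = 0.2 / 0.83 ≈ 0.241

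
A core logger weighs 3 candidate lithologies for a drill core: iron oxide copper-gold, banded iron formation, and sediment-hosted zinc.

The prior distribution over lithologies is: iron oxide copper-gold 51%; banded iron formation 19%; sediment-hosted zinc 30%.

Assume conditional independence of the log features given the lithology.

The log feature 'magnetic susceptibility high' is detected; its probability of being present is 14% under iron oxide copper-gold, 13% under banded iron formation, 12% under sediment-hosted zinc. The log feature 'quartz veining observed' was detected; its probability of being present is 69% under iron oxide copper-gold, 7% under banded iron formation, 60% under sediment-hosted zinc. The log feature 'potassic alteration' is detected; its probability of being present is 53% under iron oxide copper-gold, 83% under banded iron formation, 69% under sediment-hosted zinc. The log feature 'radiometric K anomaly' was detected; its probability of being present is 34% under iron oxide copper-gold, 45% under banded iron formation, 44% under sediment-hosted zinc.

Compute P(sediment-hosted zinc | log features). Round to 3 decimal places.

0.408

For each hypothesis, the unnormalized posterior weight is prior × product of the log feature likelihoods:
  iron oxide copper-gold: 0.51 × 0.14 × 0.69 × 0.53 × 0.34 = 0.0088777
  banded iron formation: 0.19 × 0.13 × 0.07 × 0.83 × 0.45 = 0.00064578
  sediment-hosted zinc: 0.30 × 0.12 × 0.60 × 0.69 × 0.44 = 0.0065578
Marginal likelihood of the evidence = 0.016081.
P(sediment-hosted zinc | evidence) = 0.0065578 / 0.016081 ≈ 0.408.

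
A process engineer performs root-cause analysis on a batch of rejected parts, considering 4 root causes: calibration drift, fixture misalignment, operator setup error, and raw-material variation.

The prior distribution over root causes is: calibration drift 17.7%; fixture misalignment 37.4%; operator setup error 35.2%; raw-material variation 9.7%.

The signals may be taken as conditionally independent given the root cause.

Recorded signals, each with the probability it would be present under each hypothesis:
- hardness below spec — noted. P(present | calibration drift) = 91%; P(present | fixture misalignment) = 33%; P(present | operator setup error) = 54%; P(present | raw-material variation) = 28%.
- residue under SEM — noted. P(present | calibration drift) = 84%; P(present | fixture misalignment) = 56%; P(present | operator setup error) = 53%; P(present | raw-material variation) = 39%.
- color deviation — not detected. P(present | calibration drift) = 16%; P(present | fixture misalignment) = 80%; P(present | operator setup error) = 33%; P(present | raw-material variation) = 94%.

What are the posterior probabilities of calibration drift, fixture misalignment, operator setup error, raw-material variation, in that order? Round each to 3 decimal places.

By Bayes' rule with conditional independence, the unnormalized weight for each hypothesis is prior × ∏ likelihoods (using 1 − P(present | H) for each absent signal):
  calibration drift: 0.177 × 0.91 × 0.84 × (1 − 0.16) = 0.11365
  fixture misalignment: 0.374 × 0.33 × 0.56 × (1 − 0.80) = 0.013823
  operator setup error: 0.352 × 0.54 × 0.53 × (1 − 0.33) = 0.067497
  raw-material variation: 0.097 × 0.28 × 0.39 × (1 − 0.94) = 0.00063554
Normalizing constant Z = 0.11365 + 0.013823 + 0.067497 + 0.00063554 = 0.19561.
P(calibration drift | evidence) = 0.11365 / 0.19561 ≈ 0.581
P(fixture misalignment | evidence) = 0.013823 / 0.19561 ≈ 0.071
P(operator setup error | evidence) = 0.067497 / 0.19561 ≈ 0.345
P(raw-material variation | evidence) = 0.00063554 / 0.19561 ≈ 0.003

0.581, 0.071, 0.345, 0.003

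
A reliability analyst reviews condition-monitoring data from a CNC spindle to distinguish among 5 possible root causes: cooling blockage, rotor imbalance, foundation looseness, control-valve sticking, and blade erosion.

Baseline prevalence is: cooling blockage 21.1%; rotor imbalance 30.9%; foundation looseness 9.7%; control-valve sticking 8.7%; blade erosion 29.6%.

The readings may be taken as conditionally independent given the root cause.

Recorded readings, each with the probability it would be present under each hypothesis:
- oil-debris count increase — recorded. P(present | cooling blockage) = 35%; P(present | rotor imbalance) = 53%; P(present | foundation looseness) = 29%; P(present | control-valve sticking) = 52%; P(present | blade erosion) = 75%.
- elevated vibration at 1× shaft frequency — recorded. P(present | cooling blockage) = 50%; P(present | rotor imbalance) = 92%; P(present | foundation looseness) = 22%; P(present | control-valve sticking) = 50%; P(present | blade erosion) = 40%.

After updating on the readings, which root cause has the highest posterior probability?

rotor imbalance

By Bayes' rule with conditional independence, the unnormalized weight for each hypothesis is prior × ∏ likelihoods:
  cooling blockage: 0.211 × 0.35 × 0.50 = 0.036925
  rotor imbalance: 0.309 × 0.53 × 0.92 = 0.15067
  foundation looseness: 0.097 × 0.29 × 0.22 = 0.0061886
  control-valve sticking: 0.087 × 0.52 × 0.50 = 0.02262
  blade erosion: 0.296 × 0.75 × 0.40 = 0.0888
Normalizing constant Z = 0.036925 + 0.15067 + 0.0061886 + 0.02262 + 0.0888 = 0.3052.
P(cooling blockage | evidence) ≈ 0.036925 / 0.3052 ≈ 0.121
P(rotor imbalance | evidence) ≈ 0.15067 / 0.3052 ≈ 0.494
P(foundation looseness | evidence) ≈ 0.0061886 / 0.3052 ≈ 0.020
P(control-valve sticking | evidence) ≈ 0.02262 / 0.3052 ≈ 0.074
P(blade erosion | evidence) ≈ 0.0888 / 0.3052 ≈ 0.291
The largest is 0.494, so rotor imbalance is most probable.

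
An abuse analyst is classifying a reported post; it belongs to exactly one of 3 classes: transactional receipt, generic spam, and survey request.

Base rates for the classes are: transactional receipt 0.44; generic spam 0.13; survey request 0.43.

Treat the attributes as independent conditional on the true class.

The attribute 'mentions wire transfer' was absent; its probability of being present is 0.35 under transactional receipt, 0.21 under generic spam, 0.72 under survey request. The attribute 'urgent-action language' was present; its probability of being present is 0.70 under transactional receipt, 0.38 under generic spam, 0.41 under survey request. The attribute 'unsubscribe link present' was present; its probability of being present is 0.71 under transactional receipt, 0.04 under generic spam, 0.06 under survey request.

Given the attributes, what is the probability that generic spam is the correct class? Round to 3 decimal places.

By Bayes' rule with conditional independence, the unnormalized weight for each hypothesis is prior × ∏ likelihoods (using 1 − P(present | H) for each absent attribute):
  transactional receipt: 0.44 × (1 − 0.35) × 0.70 × 0.71 = 0.14214
  generic spam: 0.13 × (1 − 0.21) × 0.38 × 0.04 = 0.001561
  survey request: 0.43 × (1 − 0.72) × 0.41 × 0.06 = 0.0029618
The unnormalized weights sum to 0.14666.
P(generic spam | evidence) = 0.001561 / 0.14666 ≈ 0.011.

0.011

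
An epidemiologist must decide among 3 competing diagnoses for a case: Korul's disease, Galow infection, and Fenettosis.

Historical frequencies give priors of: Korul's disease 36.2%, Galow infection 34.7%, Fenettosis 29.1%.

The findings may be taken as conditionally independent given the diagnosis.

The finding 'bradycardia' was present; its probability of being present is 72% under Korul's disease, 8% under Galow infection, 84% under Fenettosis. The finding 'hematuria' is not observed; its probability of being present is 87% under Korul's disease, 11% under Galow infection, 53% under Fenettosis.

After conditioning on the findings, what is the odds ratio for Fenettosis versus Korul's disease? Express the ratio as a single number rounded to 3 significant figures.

3.39

Posterior odds equal prior odds times the likelihood ratio; only the two competing hypotheses matter (using 1 − P(present | H) for each absent finding).
  Fenettosis: 0.291 × 0.84 × (1 − 0.53) = 0.11489
  Korul's disease: 0.362 × 0.72 × (1 − 0.87) = 0.033883
Posterior odds = 0.11489 / 0.033883 ≈ 3.39.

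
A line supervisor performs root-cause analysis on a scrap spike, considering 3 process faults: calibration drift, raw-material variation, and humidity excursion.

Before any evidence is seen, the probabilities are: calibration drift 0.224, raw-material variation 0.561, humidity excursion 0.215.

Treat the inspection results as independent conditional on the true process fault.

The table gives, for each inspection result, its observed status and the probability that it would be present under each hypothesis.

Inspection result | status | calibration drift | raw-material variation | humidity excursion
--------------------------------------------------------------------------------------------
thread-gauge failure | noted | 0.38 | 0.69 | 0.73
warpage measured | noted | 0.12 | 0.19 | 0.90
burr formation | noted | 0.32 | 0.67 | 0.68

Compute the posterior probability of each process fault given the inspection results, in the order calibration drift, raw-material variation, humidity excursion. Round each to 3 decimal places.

Multiply each prior by the joint likelihood of the inspection result pattern:
  calibration drift: 0.224 × 0.38 × 0.12 × 0.32 = 0.0032686
  raw-material variation: 0.561 × 0.69 × 0.19 × 0.67 = 0.049277
  humidity excursion: 0.215 × 0.73 × 0.90 × 0.68 = 0.096053
The unnormalized weights sum to 0.1486.
P(calibration drift | evidence) = 0.0032686 / 0.1486 ≈ 0.022
P(raw-material variation | evidence) = 0.049277 / 0.1486 ≈ 0.332
P(humidity excursion | evidence) = 0.096053 / 0.1486 ≈ 0.646

0.022, 0.332, 0.646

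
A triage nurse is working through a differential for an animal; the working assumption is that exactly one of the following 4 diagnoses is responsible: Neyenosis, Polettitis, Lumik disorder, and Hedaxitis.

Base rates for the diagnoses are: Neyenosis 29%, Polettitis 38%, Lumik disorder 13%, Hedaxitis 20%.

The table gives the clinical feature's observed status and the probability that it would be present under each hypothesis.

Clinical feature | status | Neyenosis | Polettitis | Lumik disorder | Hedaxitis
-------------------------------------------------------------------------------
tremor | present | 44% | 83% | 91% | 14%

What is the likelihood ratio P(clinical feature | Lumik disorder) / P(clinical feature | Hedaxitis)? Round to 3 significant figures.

6.50

The Bayes factor is the ratio of the two likelihoods.
  Lumik disorder: 0.91
  Hedaxitis: 0.14
Bayes factor = 0.91 / 0.14 ≈ 6.50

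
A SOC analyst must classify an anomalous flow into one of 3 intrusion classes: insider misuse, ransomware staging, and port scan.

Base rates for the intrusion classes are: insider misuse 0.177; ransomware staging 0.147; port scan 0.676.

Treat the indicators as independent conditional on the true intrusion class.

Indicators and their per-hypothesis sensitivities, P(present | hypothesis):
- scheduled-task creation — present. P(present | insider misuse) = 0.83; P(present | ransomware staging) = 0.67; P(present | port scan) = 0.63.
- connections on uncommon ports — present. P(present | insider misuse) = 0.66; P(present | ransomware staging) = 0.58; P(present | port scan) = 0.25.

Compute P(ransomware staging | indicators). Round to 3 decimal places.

0.219

Multiply each prior by the joint likelihood of the indicator pattern:
  insider misuse: 0.177 × 0.83 × 0.66 = 0.096961
  ransomware staging: 0.147 × 0.67 × 0.58 = 0.057124
  port scan: 0.676 × 0.63 × 0.25 = 0.10647
Marginal likelihood of the evidence = 0.26055.
P(ransomware staging | evidence) = 0.057124 / 0.26055 ≈ 0.219.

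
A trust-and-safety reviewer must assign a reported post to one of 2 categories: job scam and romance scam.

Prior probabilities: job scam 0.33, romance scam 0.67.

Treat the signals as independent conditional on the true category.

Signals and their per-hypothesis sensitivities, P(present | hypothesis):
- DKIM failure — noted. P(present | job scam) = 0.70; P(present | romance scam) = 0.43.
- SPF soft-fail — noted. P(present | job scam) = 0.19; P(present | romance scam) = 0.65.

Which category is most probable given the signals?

For each hypothesis, the unnormalized posterior weight is prior × product of the signal likelihoods:
  job scam: 0.33 × 0.70 × 0.19 = 0.04389
  romance scam: 0.67 × 0.43 × 0.65 = 0.18727
Marginal likelihood of the evidence = 0.23115.
P(job scam | evidence) ≈ 0.04389 / 0.23115 ≈ 0.190
P(romance scam | evidence) ≈ 0.18727 / 0.23115 ≈ 0.810
The largest is 0.810, so romance scam is most probable.

romance scam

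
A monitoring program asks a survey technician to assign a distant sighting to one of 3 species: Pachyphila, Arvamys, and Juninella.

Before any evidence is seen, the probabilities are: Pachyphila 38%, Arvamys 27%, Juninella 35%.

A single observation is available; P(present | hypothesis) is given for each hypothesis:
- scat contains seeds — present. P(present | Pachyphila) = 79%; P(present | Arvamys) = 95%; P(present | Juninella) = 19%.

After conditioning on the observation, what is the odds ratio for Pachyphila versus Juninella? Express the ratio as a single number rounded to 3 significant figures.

Posterior odds equal prior odds times the likelihood ratio; only the two competing hypotheses matter.
  Pachyphila: 0.38 × 0.79 = 0.3002
  Juninella: 0.35 × 0.19 = 0.0665
Posterior odds = 0.3002 / 0.0665 ≈ 4.51.

4.51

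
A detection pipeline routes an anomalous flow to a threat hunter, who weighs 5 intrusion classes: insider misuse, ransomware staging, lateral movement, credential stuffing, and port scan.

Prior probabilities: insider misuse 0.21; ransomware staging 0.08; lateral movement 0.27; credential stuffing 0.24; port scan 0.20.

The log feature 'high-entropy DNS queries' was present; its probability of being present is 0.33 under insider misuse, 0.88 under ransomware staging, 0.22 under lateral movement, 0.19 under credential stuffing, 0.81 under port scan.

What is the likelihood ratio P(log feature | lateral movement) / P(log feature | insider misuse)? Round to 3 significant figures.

Likelihood of this log feature under each hypothesis:
  lateral movement: 0.22
  insider misuse: 0.33
Bayes factor = 0.22 / 0.33 ≈ 0.667

0.667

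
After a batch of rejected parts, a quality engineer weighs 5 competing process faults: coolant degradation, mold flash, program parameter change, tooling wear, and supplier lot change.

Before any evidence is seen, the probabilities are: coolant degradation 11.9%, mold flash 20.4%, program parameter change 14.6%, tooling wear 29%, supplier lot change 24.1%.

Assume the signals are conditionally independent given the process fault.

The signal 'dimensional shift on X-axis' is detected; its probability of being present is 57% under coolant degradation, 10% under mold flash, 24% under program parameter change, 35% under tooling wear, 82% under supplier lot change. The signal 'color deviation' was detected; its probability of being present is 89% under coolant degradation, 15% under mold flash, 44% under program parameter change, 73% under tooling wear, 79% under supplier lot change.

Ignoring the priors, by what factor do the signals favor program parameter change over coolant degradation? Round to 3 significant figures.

0.208

The Bayes factor is the ratio of the joint likelihoods of the signal pattern under the two hypotheses.
  program parameter change: 0.24 × 0.44 = 0.1056
  coolant degradation: 0.57 × 0.89 = 0.5073
Bayes factor = 0.1056 / 0.5073 ≈ 0.208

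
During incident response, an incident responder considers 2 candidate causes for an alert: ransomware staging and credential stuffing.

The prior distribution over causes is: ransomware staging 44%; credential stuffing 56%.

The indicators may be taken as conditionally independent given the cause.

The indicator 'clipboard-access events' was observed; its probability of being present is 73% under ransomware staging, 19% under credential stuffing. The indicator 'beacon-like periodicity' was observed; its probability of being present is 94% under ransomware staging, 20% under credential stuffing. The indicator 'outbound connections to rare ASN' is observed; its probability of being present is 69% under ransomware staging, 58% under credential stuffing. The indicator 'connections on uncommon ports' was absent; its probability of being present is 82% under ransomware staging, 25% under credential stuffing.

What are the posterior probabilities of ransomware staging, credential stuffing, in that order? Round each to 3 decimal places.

0.802, 0.198

Multiply each prior by the joint likelihood of the indicator pattern (using 1 − P(present | H) for each absent indicator):
  ransomware staging: 0.44 × 0.73 × 0.94 × 0.69 × (1 − 0.82) = 0.037499
  credential stuffing: 0.56 × 0.19 × 0.20 × 0.58 × (1 − 0.25) = 0.0092568
Marginal likelihood of the evidence = 0.046756.
P(ransomware staging | evidence) = 0.037499 / 0.046756 ≈ 0.802
P(credential stuffing | evidence) = 0.0092568 / 0.046756 ≈ 0.198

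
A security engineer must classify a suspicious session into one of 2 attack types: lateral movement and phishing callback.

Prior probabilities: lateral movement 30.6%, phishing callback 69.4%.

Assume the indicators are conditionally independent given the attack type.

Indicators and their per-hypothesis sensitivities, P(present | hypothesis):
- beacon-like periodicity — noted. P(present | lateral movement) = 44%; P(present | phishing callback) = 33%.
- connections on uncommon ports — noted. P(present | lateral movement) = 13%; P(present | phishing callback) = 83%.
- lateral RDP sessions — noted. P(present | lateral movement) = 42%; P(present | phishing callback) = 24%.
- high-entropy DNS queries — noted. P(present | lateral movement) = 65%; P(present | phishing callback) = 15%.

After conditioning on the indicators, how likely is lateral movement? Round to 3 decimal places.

By Bayes' rule with conditional independence, the unnormalized weight for each hypothesis is prior × ∏ likelihoods:
  lateral movement: 0.306 × 0.44 × 0.13 × 0.42 × 0.65 = 0.0047784
  phishing callback: 0.694 × 0.33 × 0.83 × 0.24 × 0.15 = 0.0068431
The unnormalized weights sum to 0.011621.
P(lateral movement | evidence) = 0.0047784 / 0.011621 ≈ 0.411.

0.411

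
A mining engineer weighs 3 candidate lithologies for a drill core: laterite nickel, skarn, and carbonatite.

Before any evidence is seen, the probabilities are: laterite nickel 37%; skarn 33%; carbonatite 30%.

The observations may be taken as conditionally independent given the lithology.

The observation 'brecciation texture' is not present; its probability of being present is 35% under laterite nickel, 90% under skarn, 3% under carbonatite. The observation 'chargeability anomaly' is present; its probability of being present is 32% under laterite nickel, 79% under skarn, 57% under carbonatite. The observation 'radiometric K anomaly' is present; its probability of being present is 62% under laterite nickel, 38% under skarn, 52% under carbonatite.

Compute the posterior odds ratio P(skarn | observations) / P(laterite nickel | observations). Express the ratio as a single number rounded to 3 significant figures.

Posterior odds equal prior odds times the likelihood ratio; only the two competing hypotheses matter (using 1 − P(present | H) for each absent observation).
  skarn: 0.33 × (1 − 0.90) × 0.79 × 0.38 = 0.0099066
  laterite nickel: 0.37 × (1 − 0.35) × 0.32 × 0.62 = 0.047715
Odds(skarn : laterite nickel) = 0.0099066 / 0.047715 ≈ 0.208.

0.208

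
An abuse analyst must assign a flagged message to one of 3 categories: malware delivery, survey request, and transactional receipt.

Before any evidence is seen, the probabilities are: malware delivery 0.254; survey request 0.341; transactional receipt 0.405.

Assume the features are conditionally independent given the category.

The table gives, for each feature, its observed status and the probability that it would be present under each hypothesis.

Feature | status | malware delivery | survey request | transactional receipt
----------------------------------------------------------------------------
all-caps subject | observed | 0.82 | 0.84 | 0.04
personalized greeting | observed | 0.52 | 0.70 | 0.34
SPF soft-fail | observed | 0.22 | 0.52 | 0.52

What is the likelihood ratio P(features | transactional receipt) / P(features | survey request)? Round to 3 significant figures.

Take the product of per-feature likelihoods under each hypothesis, then divide.
  transactional receipt: 0.04 × 0.34 × 0.52 = 0.007072
  survey request: 0.84 × 0.70 × 0.52 = 0.30576
Bayes factor = 0.007072 / 0.30576 ≈ 0.0231

0.0231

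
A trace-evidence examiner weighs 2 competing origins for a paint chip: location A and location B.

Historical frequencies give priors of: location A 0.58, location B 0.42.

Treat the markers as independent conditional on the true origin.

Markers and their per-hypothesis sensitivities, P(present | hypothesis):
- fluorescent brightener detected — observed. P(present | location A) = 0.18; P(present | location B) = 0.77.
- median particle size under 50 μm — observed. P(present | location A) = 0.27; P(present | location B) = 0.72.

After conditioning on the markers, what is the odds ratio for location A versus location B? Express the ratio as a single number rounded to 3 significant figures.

Posterior odds equal prior odds times the likelihood ratio; only the two competing hypotheses matter.
  location A: 0.58 × 0.18 × 0.27 = 0.028188
  location B: 0.42 × 0.77 × 0.72 = 0.23285
Odds(location A : location B) = 0.028188 / 0.23285 ≈ 0.121.

0.121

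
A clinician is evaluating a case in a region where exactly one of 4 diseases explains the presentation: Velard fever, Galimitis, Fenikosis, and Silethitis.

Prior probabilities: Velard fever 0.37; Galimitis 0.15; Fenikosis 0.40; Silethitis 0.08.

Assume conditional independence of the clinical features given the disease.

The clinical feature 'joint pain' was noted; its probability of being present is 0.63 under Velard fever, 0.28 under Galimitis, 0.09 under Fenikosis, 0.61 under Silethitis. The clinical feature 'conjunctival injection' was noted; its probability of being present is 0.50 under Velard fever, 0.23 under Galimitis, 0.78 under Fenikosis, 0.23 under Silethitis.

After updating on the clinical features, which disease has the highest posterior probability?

Velard fever

For each hypothesis, the unnormalized posterior weight is prior × product of the clinical feature likelihoods:
  Velard fever: 0.37 × 0.63 × 0.50 = 0.11655
  Galimitis: 0.15 × 0.28 × 0.23 = 0.00966
  Fenikosis: 0.40 × 0.09 × 0.78 = 0.02808
  Silethitis: 0.08 × 0.61 × 0.23 = 0.011224
The unnormalized weights sum to 0.16551.
P(Velard fever | evidence) ≈ 0.11655 / 0.16551 ≈ 0.704
P(Galimitis | evidence) ≈ 0.00966 / 0.16551 ≈ 0.058
P(Fenikosis | evidence) ≈ 0.02808 / 0.16551 ≈ 0.170
P(Silethitis | evidence) ≈ 0.011224 / 0.16551 ≈ 0.068
The largest is 0.704, so Velard fever is most probable.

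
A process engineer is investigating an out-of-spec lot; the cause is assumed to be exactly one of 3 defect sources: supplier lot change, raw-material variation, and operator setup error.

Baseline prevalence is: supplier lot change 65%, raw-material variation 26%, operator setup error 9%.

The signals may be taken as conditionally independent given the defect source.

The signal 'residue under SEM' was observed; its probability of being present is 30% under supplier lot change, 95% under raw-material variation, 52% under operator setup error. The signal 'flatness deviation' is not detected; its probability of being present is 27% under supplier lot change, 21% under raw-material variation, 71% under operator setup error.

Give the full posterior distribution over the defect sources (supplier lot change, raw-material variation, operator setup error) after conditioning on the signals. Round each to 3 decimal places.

For each hypothesis, the unnormalized posterior weight is prior × product of the signal likelihoods (using 1 − P(present | H) for each absent signal):
  supplier lot change: 0.65 × 0.30 × (1 − 0.27) = 0.14235
  raw-material variation: 0.26 × 0.95 × (1 − 0.21) = 0.19513
  operator setup error: 0.09 × 0.52 × (1 − 0.71) = 0.013572
Normalizing constant Z = 0.14235 + 0.19513 + 0.013572 = 0.35105.
P(supplier lot change | evidence) = 0.14235 / 0.35105 ≈ 0.405
P(raw-material variation | evidence) = 0.19513 / 0.35105 ≈ 0.556
P(operator setup error | evidence) = 0.013572 / 0.35105 ≈ 0.039

0.405, 0.556, 0.039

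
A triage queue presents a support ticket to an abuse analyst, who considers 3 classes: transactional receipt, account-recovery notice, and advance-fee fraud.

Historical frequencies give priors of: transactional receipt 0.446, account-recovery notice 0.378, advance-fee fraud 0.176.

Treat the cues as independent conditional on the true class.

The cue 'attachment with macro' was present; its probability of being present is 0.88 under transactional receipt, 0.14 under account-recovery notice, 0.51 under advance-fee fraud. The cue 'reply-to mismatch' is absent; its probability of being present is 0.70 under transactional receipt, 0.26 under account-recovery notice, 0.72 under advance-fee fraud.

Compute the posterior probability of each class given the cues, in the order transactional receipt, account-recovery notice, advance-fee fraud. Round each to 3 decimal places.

0.647, 0.215, 0.138

For each hypothesis, the unnormalized posterior weight is prior × product of the cue likelihoods (using 1 − P(present | H) for each absent cue):
  transactional receipt: 0.446 × 0.88 × (1 − 0.70) = 0.11774
  account-recovery notice: 0.378 × 0.14 × (1 − 0.26) = 0.039161
  advance-fee fraud: 0.176 × 0.51 × (1 − 0.72) = 0.025133
The unnormalized weights sum to 0.18204.
P(transactional receipt | evidence) = 0.11774 / 0.18204 ≈ 0.647
P(account-recovery notice | evidence) = 0.039161 / 0.18204 ≈ 0.215
P(advance-fee fraud | evidence) = 0.025133 / 0.18204 ≈ 0.138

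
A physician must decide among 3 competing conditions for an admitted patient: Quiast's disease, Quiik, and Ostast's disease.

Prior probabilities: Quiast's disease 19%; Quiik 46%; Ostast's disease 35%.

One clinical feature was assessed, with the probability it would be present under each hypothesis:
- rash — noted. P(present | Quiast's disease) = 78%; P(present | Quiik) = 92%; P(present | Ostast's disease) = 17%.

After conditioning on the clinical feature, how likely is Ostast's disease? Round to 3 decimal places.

0.094

Multiply each prior by the likelihood of the clinical feature:
  Quiast's disease: 0.19 × 0.78 = 0.1482
  Quiik: 0.46 × 0.92 = 0.4232
  Ostast's disease: 0.35 × 0.17 = 0.0595
Marginal likelihood of the evidence = 0.6309.
P(Ostast's disease | evidence) = 0.0595 / 0.6309 ≈ 0.094.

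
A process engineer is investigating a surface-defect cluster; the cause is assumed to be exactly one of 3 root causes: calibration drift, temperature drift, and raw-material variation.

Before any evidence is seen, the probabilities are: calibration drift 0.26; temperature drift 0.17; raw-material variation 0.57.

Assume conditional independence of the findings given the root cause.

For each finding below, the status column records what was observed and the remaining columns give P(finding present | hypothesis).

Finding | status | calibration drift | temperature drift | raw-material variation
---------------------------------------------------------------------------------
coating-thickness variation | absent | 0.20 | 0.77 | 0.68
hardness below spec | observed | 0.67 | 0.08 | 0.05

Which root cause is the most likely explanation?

calibration drift

For each hypothesis, the unnormalized posterior weight is prior × product of the finding likelihoods (using 1 − P(present | H) for each absent finding):
  calibration drift: 0.26 × (1 − 0.20) × 0.67 = 0.13936
  temperature drift: 0.17 × (1 − 0.77) × 0.08 = 0.003128
  raw-material variation: 0.57 × (1 − 0.68) × 0.05 = 0.00912
The unnormalized weights sum to 0.15161.
P(calibration drift | evidence) ≈ 0.13936 / 0.15161 ≈ 0.919
P(temperature drift | evidence) ≈ 0.003128 / 0.15161 ≈ 0.021
P(raw-material variation | evidence) ≈ 0.00912 / 0.15161 ≈ 0.060
The largest is 0.919, so calibration drift is most probable.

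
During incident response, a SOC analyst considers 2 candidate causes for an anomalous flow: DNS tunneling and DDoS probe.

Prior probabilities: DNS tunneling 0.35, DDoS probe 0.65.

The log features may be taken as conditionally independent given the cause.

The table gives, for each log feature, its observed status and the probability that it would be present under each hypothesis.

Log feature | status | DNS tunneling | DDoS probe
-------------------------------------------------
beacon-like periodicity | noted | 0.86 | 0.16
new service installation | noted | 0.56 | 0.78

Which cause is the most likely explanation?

For each hypothesis, the unnormalized posterior weight is prior × product of the log feature likelihoods:
  DNS tunneling: 0.35 × 0.86 × 0.56 = 0.16856
  DDoS probe: 0.65 × 0.16 × 0.78 = 0.08112
Marginal likelihood of the evidence = 0.24968.
P(DNS tunneling | evidence) ≈ 0.16856 / 0.24968 ≈ 0.675
P(DDoS probe | evidence) ≈ 0.08112 / 0.24968 ≈ 0.325
The largest is 0.675, so DNS tunneling is most probable.

DNS tunneling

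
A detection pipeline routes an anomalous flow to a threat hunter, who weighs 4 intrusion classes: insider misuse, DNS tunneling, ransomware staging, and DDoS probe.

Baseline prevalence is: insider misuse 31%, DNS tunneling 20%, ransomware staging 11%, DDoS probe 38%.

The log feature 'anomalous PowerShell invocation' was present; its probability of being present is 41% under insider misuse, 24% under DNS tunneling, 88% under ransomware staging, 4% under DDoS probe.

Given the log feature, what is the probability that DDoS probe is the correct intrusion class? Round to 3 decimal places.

0.053

Multiply each prior by the likelihood of the log feature:
  insider misuse: 0.31 × 0.41 = 0.1271
  DNS tunneling: 0.20 × 0.24 = 0.048
  ransomware staging: 0.11 × 0.88 = 0.0968
  DDoS probe: 0.38 × 0.04 = 0.0152
Normalizing constant Z = 0.1271 + 0.048 + 0.0968 + 0.0152 = 0.2871.
P(DDoS probe | evidence) = 0.0152 / 0.2871 ≈ 0.053.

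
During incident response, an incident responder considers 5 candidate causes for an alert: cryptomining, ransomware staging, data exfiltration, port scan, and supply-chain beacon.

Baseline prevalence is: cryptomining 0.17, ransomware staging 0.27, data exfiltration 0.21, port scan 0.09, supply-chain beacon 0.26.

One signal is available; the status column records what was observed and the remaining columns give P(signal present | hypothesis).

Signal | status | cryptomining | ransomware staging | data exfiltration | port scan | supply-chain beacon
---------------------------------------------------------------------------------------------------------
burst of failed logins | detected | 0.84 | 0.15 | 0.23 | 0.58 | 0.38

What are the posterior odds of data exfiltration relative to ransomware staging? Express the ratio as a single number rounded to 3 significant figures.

Posterior odds equal prior odds times the likelihood ratio; only the two competing hypotheses matter.
  data exfiltration: 0.21 × 0.23 = 0.0483
  ransomware staging: 0.27 × 0.15 = 0.0405
Odds(data exfiltration : ransomware staging) = 0.0483 / 0.0405 ≈ 1.19.

1.19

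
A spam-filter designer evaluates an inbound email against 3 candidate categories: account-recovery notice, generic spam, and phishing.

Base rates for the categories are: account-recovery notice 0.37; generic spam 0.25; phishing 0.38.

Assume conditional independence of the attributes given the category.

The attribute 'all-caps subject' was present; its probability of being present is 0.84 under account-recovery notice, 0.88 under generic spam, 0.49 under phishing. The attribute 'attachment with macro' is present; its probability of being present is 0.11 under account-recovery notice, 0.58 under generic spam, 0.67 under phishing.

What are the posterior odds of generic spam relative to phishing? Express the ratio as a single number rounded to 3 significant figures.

1.02

The normalizing constant cancels in an odds ratio, so compute prior × likelihood for the two hypotheses only:
  generic spam: 0.25 × 0.88 × 0.58 = 0.1276
  phishing: 0.38 × 0.49 × 0.67 = 0.12475
Odds(generic spam : phishing) = 0.1276 / 0.12475 ≈ 1.02.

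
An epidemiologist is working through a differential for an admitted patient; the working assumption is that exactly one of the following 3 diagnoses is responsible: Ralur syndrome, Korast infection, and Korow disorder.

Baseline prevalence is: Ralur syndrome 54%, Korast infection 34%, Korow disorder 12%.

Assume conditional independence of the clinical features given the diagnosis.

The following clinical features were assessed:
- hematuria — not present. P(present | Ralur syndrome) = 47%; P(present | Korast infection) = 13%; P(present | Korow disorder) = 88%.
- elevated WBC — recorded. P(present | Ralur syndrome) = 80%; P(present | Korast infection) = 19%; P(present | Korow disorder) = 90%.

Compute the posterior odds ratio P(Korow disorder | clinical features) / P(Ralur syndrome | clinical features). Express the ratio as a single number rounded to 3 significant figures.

The normalizing constant cancels in an odds ratio, so compute prior × likelihood for the two hypotheses only (using 1 − P(present | H) for each absent clinical feature):
  Korow disorder: 0.12 × (1 − 0.88) × 0.90 = 0.01296
  Ralur syndrome: 0.54 × (1 − 0.47) × 0.80 = 0.22896
Posterior odds = 0.01296 / 0.22896 ≈ 0.0566.

0.0566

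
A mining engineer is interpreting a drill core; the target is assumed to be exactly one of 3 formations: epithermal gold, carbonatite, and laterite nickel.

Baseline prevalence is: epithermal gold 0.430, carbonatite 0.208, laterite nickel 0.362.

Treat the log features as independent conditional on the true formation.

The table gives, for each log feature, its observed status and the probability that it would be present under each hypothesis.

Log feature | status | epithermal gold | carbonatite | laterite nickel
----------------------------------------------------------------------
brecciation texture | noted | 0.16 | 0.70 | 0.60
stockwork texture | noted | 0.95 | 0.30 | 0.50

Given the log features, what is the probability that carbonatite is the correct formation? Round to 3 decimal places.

0.201

For each hypothesis, the unnormalized posterior weight is prior × product of the log feature likelihoods:
  epithermal gold: 0.430 × 0.16 × 0.95 = 0.06536
  carbonatite: 0.208 × 0.70 × 0.30 = 0.04368
  laterite nickel: 0.362 × 0.60 × 0.50 = 0.1086
Marginal likelihood of the evidence = 0.21764.
P(carbonatite | evidence) = 0.04368 / 0.21764 ≈ 0.201.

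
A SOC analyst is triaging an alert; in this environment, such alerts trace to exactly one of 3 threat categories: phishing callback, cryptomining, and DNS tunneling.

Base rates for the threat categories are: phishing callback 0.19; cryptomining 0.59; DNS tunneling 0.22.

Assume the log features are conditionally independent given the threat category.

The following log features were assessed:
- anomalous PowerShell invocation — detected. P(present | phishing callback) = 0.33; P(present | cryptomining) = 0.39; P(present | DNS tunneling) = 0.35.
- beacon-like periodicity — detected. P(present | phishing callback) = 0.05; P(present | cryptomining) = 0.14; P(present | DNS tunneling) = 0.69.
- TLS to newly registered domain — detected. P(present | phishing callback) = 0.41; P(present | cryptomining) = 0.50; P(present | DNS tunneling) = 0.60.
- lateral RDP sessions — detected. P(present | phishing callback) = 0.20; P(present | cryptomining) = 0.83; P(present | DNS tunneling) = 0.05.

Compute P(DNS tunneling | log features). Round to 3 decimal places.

Multiply each prior by the joint likelihood of the log feature pattern:
  phishing callback: 0.19 × 0.33 × 0.05 × 0.41 × 0.20 = 0.00025707
  cryptomining: 0.59 × 0.39 × 0.14 × 0.50 × 0.83 = 0.013369
  DNS tunneling: 0.22 × 0.35 × 0.69 × 0.60 × 0.05 = 0.0015939
Marginal likelihood of the evidence = 0.01522.
P(DNS tunneling | evidence) = 0.0015939 / 0.01522 ≈ 0.105.

0.105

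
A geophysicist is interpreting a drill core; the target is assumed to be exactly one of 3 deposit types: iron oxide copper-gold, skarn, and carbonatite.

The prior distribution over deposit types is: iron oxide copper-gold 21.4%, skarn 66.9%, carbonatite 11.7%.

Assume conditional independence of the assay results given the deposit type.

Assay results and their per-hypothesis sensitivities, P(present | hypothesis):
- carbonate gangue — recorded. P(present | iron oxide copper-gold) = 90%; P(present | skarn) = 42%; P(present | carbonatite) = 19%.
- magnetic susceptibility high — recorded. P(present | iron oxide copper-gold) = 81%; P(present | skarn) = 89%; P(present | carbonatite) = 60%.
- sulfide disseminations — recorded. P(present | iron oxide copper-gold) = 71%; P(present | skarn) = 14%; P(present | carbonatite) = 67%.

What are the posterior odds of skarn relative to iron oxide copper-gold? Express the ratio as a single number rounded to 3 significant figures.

0.316

The normalizing constant cancels in an odds ratio, so compute prior × likelihood for the two hypotheses only:
  skarn: 0.669 × 0.42 × 0.89 × 0.14 = 0.03501
  iron oxide copper-gold: 0.214 × 0.90 × 0.81 × 0.71 = 0.11076
Odds(skarn : iron oxide copper-gold) = 0.03501 / 0.11076 ≈ 0.316.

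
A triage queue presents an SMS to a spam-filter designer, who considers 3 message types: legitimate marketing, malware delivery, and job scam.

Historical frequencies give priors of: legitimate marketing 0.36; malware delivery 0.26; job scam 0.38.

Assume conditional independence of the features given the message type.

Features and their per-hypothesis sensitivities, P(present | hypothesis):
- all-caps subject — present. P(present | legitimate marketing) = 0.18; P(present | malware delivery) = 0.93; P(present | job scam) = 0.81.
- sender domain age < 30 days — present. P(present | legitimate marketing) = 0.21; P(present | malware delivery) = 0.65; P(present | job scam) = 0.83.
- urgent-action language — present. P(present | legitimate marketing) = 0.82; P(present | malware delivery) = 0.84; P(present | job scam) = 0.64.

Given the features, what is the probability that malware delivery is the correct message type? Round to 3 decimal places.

By Bayes' rule with conditional independence, the unnormalized weight for each hypothesis is prior × ∏ likelihoods:
  legitimate marketing: 0.36 × 0.18 × 0.21 × 0.82 = 0.011159
  malware delivery: 0.26 × 0.93 × 0.65 × 0.84 = 0.13202
  job scam: 0.38 × 0.81 × 0.83 × 0.64 = 0.1635
Normalizing constant Z = 0.011159 + 0.13202 + 0.1635 = 0.30668.
P(malware delivery | evidence) = 0.13202 / 0.30668 ≈ 0.430.

0.430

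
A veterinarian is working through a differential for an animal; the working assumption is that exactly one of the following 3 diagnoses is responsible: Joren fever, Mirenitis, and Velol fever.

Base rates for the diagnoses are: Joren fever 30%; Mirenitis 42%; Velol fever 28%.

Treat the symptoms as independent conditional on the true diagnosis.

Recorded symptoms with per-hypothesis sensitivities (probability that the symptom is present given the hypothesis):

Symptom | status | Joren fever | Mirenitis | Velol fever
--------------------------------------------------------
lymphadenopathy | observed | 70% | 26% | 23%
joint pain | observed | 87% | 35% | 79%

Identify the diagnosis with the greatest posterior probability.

Joren fever

For each hypothesis, the unnormalized posterior weight is prior × product of the symptom likelihoods:
  Joren fever: 0.30 × 0.70 × 0.87 = 0.1827
  Mirenitis: 0.42 × 0.26 × 0.35 = 0.03822
  Velol fever: 0.28 × 0.23 × 0.79 = 0.050876
The unnormalized weights sum to 0.2718.
P(Joren fever | evidence) ≈ 0.1827 / 0.2718 ≈ 0.672
P(Mirenitis | evidence) ≈ 0.03822 / 0.2718 ≈ 0.141
P(Velol fever | evidence) ≈ 0.050876 / 0.2718 ≈ 0.187
The largest is 0.672, so Joren fever is most probable.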